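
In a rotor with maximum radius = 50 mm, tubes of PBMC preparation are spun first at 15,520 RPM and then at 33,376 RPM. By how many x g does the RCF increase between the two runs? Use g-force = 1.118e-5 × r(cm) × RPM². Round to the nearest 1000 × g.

r = 50 mm = 5.0 cm
RCF₁ = 1.118 × 10⁻⁵ × 5 × (15520)² = 1.118 × 10⁻⁵ × 5 × 240,870,400 ≈ 13,464.7 × g
RCF₂ = 1.118 × 10⁻⁵ × 5 × (33376)² = 1.118 × 10⁻⁵ × 5 × 1,113,957,376 ≈ 62,270.2 × g
Increase = 62,270.2 − 13,464.7 = 48,805.5

49000 x g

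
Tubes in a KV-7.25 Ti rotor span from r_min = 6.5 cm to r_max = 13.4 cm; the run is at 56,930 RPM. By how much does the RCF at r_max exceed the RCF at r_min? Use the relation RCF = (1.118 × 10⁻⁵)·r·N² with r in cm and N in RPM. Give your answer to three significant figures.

RCF_max = 1.118 × 10⁻⁵ × 13.4 × (56930)² = 1.118 × 10⁻⁵ × 13.4 × 3,241,024,900 ≈ 485,544.4 × g
RCF_min = 1.118 × 10⁻⁵ × 6.5 × (56930)² = 1.118 × 10⁻⁵ × 6.5 × 3,241,024,900 ≈ 235,525.3 × g
ΔRCF = 485,544.4 − 235,525.3 = 250,019.1

250000 × g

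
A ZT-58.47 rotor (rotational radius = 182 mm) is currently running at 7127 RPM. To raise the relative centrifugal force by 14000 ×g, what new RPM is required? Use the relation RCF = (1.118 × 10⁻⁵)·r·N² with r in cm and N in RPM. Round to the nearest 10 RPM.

r = 182 mm = 18.2 cm
Current RCF = 1.118 × 10⁻⁵ × 18.2 × (7127)² = 1.118 × 10⁻⁵ × 18.2 × 50,794,129 ≈ 10,335.4 × g
Target RCF = 10,335.4 + 14,000 = 24,335.4 × g
N² = 24,335.4 / (20.3476 × 10⁻⁵) = 119,598,380
N ≈ √119,598,380 ≈ 10,936.1

N₂ ≈ 10940 RPM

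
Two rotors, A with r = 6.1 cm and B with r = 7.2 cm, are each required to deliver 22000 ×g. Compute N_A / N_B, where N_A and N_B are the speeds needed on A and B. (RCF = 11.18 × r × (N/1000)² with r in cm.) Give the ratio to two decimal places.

1.09

At fixed RCF, N ∝ 1/√r, so N_A/N_B = √(r_B/r_A) = √(7.2/6.1) = √1.180328 = 1.0864.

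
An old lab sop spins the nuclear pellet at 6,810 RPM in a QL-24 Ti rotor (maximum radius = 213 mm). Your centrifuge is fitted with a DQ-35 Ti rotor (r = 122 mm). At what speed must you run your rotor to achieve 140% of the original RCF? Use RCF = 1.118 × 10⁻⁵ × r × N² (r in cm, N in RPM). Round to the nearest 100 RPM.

Original rotor: r = 213 mm = 21.3 cm
RCF = 1.118 × 10⁻⁵ × r × N²
RCF_original = 1.118 × 10⁻⁵ × 21.3 × (6810)² = 1.118 × 10⁻⁵ × 21.3 × 46,376,100 ≈ 11,043.7 × g
Target RCF = 1.4 × 11,043.7 ≈ 15,461.2 × g
Your rotor: r = 122 mm = 12.2 cm
15,461.2 = 1.118 × 10⁻⁵ × 12.2 × N²
N² = 15,461.2 / (13.6396 × 10⁻⁵) = 113,355,230
N ≈ √113,355,230 ≈ 10,646.8

≈ 10600 RPM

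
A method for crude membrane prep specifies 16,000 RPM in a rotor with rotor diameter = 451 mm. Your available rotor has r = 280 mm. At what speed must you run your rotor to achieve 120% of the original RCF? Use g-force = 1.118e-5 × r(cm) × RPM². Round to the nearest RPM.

Original rotor: r = 451 mm / 2 = 225.5 mm = 22.55 cm
RCF = 1.118 × 10⁻⁵ × r × N²
RCF_original = 1.118 × 10⁻⁵ × 22.55 × (16000)² = 1.118 × 10⁻⁵ × 22.55 × 256,000,000 ≈ 64,539.9 × g
Target RCF = 1.2 × 64,539.9 ≈ 77,447.9 × g
Your rotor: r = 280 mm = 28.0 cm
77,447.9 = 1.118 × 10⁻⁵ × 28 × N²
N² = 77,447.9 / (31.304 × 10⁻⁵) = 247,405,763
N ≈ √247,405,763 ≈ 15,729.1

≈ 15729 RPM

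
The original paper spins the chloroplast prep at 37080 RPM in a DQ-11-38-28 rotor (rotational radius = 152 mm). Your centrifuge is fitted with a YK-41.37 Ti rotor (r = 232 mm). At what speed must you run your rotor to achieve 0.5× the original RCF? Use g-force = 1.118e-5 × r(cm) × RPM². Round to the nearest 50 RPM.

Original rotor: r = 152 mm = 15.2 cm
RCF_original = 1.118 × 10⁻⁵ × 15.2 × (37080)² = 1.118 × 10⁻⁵ × 15.2 × 1,374,926,400 ≈ 233,649.5 × g
Target RCF = 0.5 × 233,649.5 ≈ 116,824.8 × g
Your rotor: r = 232 mm = 23.2 cm
116,824.8 = 1.118 × 10⁻⁵ × 23.2 × N²
N² = 116,824.8 / (25.9376 × 10⁻⁵) = 450,407,131
N ≈ √450,407,131 ≈ 21,222.8

21200 RPM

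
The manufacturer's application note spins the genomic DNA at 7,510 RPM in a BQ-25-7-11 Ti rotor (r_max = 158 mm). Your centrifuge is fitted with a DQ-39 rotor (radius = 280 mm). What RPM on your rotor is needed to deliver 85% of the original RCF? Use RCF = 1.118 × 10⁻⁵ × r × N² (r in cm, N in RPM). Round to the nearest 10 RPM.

≈ 5200 RPM

Original rotor: r = 158 mm = 15.8 cm
RCF_original = 1.118 × 10⁻⁵ × 15.8 × (7510)² = 1.118 × 10⁻⁵ × 15.8 × 56,400,100 ≈ 9,962.7 × g
Target RCF = 0.85 × 9,962.7 ≈ 8,468.3 × g
Your rotor: r = 280 mm = 28.0 cm
8,468.3 = 1.118 × 10⁻⁵ × 28 × N²
N² = 8,468.3 / (31.304 × 10⁻⁵) = 27,051,814
N ≈ √27,051,814 ≈ 5,201.1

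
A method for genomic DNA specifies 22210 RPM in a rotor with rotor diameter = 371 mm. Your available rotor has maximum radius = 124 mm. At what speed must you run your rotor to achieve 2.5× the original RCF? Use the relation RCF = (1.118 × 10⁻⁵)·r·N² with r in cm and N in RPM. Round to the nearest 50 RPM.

42950 RPM

Original rotor: r = 371 mm / 2 = 185.5 mm = 18.55 cm
RCF_original = 1.118 × 10⁻⁵ × 18.55 × (22210)² = 1.118 × 10⁻⁵ × 18.55 × 493,284,100 ≈ 102,301.7 × g
Target RCF = 2.5 × 102,301.7 ≈ 255,754.2 × g
Your rotor: r = 124 mm = 12.4 cm
255,754.2 = 1.118 × 10⁻⁵ × 12.4 × N²
N² = 255,754.2 / (13.8632 × 10⁻⁵) = 1,844,842,461
N ≈ √1,844,842,461 ≈ 42,951.6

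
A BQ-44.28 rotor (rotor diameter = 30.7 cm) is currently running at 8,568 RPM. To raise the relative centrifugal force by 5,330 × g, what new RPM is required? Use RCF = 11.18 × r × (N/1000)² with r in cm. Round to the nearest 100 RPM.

10200 RPM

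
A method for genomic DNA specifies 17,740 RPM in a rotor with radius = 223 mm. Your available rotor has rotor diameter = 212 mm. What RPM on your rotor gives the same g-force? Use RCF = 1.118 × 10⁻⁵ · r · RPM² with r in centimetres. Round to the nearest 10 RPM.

25730 RPM

Original rotor: r = 223 mm = 22.3 cm
RCF_original = 1.118 × 10⁻⁵ × 22.3 × (17740)² = 1.118 × 10⁻⁵ × 22.3 × 314,707,600 ≈ 78,461 × g
Your rotor: r = 212 mm / 2 = 106 mm = 10.6 cm
78,461 = 1.118 × 10⁻⁵ × 10.6 × N²
N² = 78,461 / (11.8508 × 10⁻⁵) = 662,073,447
N ≈ √662,073,447 ≈ 25,730.8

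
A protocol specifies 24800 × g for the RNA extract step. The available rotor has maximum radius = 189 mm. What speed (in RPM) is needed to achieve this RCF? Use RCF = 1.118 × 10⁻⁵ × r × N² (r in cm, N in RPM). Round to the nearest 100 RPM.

≈ 10800 RPM

r = 189 mm = 18.9 cm
RCF = 1.118 × 10⁻⁵ × r × N²
24,800 = 1.118 × 10⁻⁵ × 18.9 × N²
N² = 24,800 / (21.1302 × 10⁻⁵) = 117,367,559
N ≈ √117,367,559 ≈ 10,833.6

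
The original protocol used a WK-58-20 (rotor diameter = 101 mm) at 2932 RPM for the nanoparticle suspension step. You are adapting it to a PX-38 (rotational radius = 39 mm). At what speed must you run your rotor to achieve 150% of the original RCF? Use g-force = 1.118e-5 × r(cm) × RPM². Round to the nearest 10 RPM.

4090 RPM

Original rotor: r = 101 mm / 2 = 50.5 mm = 5.05 cm
RCF_original = 1.118 × 10⁻⁵ × 5.05 × (2932)² = 1.118 × 10⁻⁵ × 5.05 × 8,596,624 ≈ 485.4 × g
Target RCF = 1.5 × 485.4 ≈ 728.1 × g
Your rotor: r = 39 mm = 3.9 cm
728.1 = 1.118 × 10⁻⁵ × 3.9 × N²
N² = 728.1 / (4.3602 × 10⁻⁵) = 16,698,775
N ≈ √16,698,775 ≈ 4,086.4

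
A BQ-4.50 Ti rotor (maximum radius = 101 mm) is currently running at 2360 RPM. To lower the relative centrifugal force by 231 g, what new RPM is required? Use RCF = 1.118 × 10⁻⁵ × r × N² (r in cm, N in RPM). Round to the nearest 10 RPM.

N₂ ≈ 1880 RPM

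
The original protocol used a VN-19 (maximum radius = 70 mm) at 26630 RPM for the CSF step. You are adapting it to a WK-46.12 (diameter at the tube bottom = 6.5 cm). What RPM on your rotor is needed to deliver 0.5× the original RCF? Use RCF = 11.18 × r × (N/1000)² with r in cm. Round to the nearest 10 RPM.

Original rotor: r = 70 mm = 7.0 cm
RCF_original = 11.18 × 7 × (26.63)² = 11.18 × 7 × 709.1569 ≈ 55,498.6 × g
Target RCF = 0.5 × 55,498.6 ≈ 27,749.3 × g
Your rotor: r = 6.5 / 2 = 3.25 cm
27,749.3 = 11.18 × 3.25 × (N/1000)²
(N/1000)² = 27,749.3 / 36.335 = 763.7072
N = 1000 × √763.7072 ≈ 27,635.3

27640 RPM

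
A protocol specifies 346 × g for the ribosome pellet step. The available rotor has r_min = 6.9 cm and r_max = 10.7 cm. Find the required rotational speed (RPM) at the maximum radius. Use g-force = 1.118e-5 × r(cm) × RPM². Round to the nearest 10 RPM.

Use r_max = 10.7 cm.
346 = 1.118 × 10⁻⁵ × 10.7 × N²
N² = 346 / (11.9626 × 10⁻⁵) = 2,892,348
N ≈ √2,892,348 ≈ 1,700.7

≈ 1700 RPM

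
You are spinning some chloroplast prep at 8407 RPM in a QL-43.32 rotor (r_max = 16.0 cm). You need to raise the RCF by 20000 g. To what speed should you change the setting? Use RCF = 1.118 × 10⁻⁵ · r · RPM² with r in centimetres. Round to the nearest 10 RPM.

13510 RPM

Current RCF = 1.118 × 10⁻⁵ × 16 × (8407)² = 1.118 × 10⁻⁵ × 16 × 70,677,649 ≈ 12,642.8 × g
Target RCF = 12,642.8 + 20,000 = 32,642.8 × g
N² = 32,642.8 / (17.888 × 10⁻⁵) = 182,484,347
N ≈ √182,484,347 ≈ 13,508.7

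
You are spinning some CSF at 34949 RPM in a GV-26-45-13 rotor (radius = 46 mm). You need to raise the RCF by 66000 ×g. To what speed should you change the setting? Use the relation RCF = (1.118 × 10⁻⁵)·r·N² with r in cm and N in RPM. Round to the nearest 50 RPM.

≈ 50050 RPM

r = 46 mm = 4.6 cm
Current RCF = 1.118 × 10⁻⁵ × 4.6 × (34949)² = 1.118 × 10⁻⁵ × 4.6 × 1,221,432,601 ≈ 62,815.8 × g
Target RCF = 62,815.8 + 66,000 = 128,815.8 × g
N² = 128,815.8 / (5.1428 × 10⁻⁵) = 2,504,779,498
N ≈ √2,504,779,498 ≈ 50,047.8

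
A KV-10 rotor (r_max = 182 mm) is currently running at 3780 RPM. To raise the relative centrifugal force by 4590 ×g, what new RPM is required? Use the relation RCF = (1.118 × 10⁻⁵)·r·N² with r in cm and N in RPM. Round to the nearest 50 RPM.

N₂ ≈ 6050 RPM

r = 182 mm = 18.2 cm
Current RCF = 1.118 × 10⁻⁵ × 18.2 × (3780)² = 1.118 × 10⁻⁵ × 18.2 × 14,288,400 ≈ 2,907.3 × g
Target RCF = 2,907.3 + 4,590 = 7,497.3 × g
N² = 7,497.3 / (20.3476 × 10⁻⁵) = 36,846,115
N ≈ √36,846,115 ≈ 6,070.1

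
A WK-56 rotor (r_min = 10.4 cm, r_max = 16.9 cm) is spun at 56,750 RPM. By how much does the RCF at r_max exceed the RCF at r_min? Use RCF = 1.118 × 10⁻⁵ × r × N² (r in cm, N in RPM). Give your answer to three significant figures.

RCF_max = 1.118 × 10⁻⁵ × 16.9 × (56750)² = 1.118 × 10⁻⁵ × 16.9 × 3,220,562,500 ≈ 608,499.5 × g
RCF_min = 1.118 × 10⁻⁵ × 10.4 × (56750)² = 1.118 × 10⁻⁵ × 10.4 × 3,220,562,500 ≈ 374,461.2 × g
ΔRCF = 608,499.5 − 374,461.2 = 234,038.3

≈ 234000 x g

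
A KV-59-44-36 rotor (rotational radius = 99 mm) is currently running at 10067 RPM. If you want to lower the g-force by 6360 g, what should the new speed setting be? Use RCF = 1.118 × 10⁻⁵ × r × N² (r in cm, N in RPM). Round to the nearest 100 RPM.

r = 99 mm = 9.9 cm
Current RCF = 1.118 × 10⁻⁵ × 9.9 × (10067)² = 1.118 × 10⁻⁵ × 9.9 × 101,344,489 ≈ 11,217 × g
Target RCF = 11,217 − 6,360 = 4,857 × g
N² = 4,857 / (11.0682 × 10⁻⁵) = 43,882,474
N ≈ √43,882,474 ≈ 6,624.4

≈ 6600 RPM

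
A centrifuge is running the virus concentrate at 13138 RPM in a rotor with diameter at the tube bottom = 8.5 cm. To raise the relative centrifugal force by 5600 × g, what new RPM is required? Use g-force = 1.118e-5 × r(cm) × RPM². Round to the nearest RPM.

r = 8.5 / 2 = 4.25 cm
Current RCF = 1.118 × 10⁻⁵ × 4.25 × (13138)² = 1.118 × 10⁻⁵ × 4.25 × 172,607,044 ≈ 8,201.4 × g
Target RCF = 8,201.4 + 5,600 = 13,801.4 × g
N² = 13,801.4 / (4.7515 × 10⁻⁵) = 290,464,064
N ≈ √290,464,064 ≈ 17,043.0

N₂ ≈ 17043 RPM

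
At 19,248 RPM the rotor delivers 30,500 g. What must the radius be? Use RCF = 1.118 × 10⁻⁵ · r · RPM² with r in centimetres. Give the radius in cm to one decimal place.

r ≈ 7.4 cm

30500 = 1.118 × 10⁻⁵ × r × (19248)²
r = 30500 / (1.118 × 10⁻⁵ × 370,485,504) = 30500 / 4142.028 ≈ 7.364 cm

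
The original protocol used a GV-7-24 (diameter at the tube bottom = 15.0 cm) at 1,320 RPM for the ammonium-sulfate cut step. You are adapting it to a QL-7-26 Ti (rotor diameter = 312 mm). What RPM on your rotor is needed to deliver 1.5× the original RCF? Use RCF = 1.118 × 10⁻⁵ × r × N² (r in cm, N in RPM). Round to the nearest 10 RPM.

≈ 1120 RPM

Original rotor: r = 15.0 / 2 = 7.5 cm
RCF_original = 1.118 × 10⁻⁵ × 7.5 × (1320)² = 1.118 × 10⁻⁵ × 7.5 × 1,742,400 ≈ 146.1 × g
Target RCF = 1.5 × 146.1 ≈ 219.1 × g
Your rotor: r = 312 mm / 2 = 156 mm = 15.6 cm
219.1 = 1.118 × 10⁻⁵ × 15.6 × N²
N² = 219.1 / (17.4408 × 10⁻⁵) = 1,256,250
N ≈ √1,256,250 ≈ 1,120.8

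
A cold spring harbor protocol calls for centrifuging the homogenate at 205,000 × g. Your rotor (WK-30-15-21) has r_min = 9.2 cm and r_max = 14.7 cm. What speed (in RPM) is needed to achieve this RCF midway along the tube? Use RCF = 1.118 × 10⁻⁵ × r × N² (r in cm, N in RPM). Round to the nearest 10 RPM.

N ≈ 39170 RPM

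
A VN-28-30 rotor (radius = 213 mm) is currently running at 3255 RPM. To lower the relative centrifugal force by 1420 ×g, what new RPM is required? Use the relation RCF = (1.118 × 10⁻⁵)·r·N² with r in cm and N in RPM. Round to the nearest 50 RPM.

≈ 2150 RPM

r = 213 mm = 21.3 cm
Current RCF = 1.118 × 10⁻⁵ × 21.3 × (3255)² = 1.118 × 10⁻⁵ × 21.3 × 10,595,025 ≈ 2,523 × g
Target RCF = 2,523 − 1,420 = 1,103 × g
N² = 1,103 / (23.8134 × 10⁻⁵) = 4,631,846
N ≈ √4,631,846 ≈ 2,152.2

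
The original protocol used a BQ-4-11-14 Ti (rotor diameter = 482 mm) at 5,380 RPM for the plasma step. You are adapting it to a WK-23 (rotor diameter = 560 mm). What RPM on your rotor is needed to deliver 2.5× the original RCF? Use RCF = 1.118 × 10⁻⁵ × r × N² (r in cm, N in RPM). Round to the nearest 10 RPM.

Original rotor: r = 482 mm / 2 = 241 mm = 24.1 cm
RCF = 1.118 × 10⁻⁵ × r × N²
RCF_original = 1.118 × 10⁻⁵ × 24.1 × (5380)² = 1.118 × 10⁻⁵ × 24.1 × 28,944,400 ≈ 7,798.7 × g
Target RCF = 2.5 × 7,798.7 ≈ 19,496.8 × g
Your rotor: r = 560 mm / 2 = 280 mm = 28 cm
19,496.8 = 1.118 × 10⁻⁵ × 28 × N²
N² = 19,496.8 / (31.304 × 10⁻⁵) = 62,282,136
N ≈ √62,282,136 ≈ 7,891.9

≈ 7890 RPM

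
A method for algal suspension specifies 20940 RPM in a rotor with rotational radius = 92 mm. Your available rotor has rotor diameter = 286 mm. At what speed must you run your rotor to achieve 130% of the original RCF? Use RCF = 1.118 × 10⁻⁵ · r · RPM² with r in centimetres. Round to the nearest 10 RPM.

≈ 19150 RPM

Original rotor: r = 92 mm = 9.2 cm
RCF_original = 1.118 × 10⁻⁵ × 9.2 × (20940)² = 1.118 × 10⁻⁵ × 9.2 × 438,483,600 ≈ 45,100.7 × g
Target RCF = 1.3 × 45,100.7 ≈ 58,630.9 × g
Your rotor: r = 286 mm / 2 = 143 mm = 14.3 cm
58,630.9 = 1.118 × 10⁻⁵ × 14.3 × N²
N² = 58,630.9 / (15.9874 × 10⁻⁵) = 366,731,926
N ≈ √366,731,926 ≈ 19,150.2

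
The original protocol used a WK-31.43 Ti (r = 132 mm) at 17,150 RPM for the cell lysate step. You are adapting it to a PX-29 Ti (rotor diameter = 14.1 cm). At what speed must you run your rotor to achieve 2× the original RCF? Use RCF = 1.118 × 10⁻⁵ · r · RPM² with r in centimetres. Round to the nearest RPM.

Original rotor: r = 132 mm = 13.2 cm
RCF_original = 1.118 × 10⁻⁵ × 13.2 × (17150)² = 1.118 × 10⁻⁵ × 13.2 × 294,122,500 ≈ 43,405.4 × g
Target RCF = 2 × 43,405.4 ≈ 86,810.8 × g
Your rotor: r = 14.1 / 2 = 7.05 cm
86,810.8 = 1.118 × 10⁻⁵ × 7.05 × N²
N² = 86,810.8 / (7.8819 × 10⁻⁵) = 1,101,394,334
N ≈ √1,101,394,334 ≈ 33,187.3

33187 RPM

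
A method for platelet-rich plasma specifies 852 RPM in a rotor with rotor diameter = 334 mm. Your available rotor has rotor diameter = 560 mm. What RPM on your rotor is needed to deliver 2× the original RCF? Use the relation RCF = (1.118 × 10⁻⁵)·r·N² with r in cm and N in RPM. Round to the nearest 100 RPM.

≈ 900 RPM

Original rotor: r = 334 mm / 2 = 167 mm = 16.7 cm
RCF = 1.118 × 10⁻⁵ × r × N²
RCF_original = 1.118 × 10⁻⁵ × 16.7 × (852)² = 1.118 × 10⁻⁵ × 16.7 × 725,904 ≈ 135.5 × g
Target RCF = 2 × 135.5 ≈ 271 × g
Your rotor: r = 560 mm / 2 = 280 mm = 28 cm
271 = 1.118 × 10⁻⁵ × 28 × N²
N² = 271 / (31.304 × 10⁻⁵) = 865,704
N ≈ √865,704 ≈ 930.4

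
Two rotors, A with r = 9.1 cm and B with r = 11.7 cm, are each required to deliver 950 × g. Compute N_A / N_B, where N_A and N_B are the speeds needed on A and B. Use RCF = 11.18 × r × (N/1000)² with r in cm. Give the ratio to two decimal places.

1.13

At fixed RCF, N ∝ 1/√r, so N_A/N_B = √(r_B/r_A) = √(11.7/9.1) = √1.285714 = 1.1339.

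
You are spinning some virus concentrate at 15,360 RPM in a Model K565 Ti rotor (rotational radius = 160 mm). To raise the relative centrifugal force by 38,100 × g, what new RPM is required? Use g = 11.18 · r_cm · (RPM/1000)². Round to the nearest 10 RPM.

r = 160 mm = 16.0 cm
Current RCF = 11.18 × 16 × (15.36)² = 11.18 × 16 × 235.9296 ≈ 42,203.1 × g
Target RCF = 42,203.1 + 38,100 = 80,303.1 × g
(N/1000)² = 80,303.1 / 178.88 = 448.9216
N = 1000 × √448.9216 ≈ 21,187.8

N₂ ≈ 21190 RPM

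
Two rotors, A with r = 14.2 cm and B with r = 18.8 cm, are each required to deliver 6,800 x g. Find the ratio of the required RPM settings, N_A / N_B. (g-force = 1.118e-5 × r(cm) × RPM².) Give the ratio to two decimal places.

1.15

At fixed RCF, N ∝ 1/√r, so N_A/N_B = √(r_B/r_A) = √(18.8/14.2) = √1.323944 = 1.1506.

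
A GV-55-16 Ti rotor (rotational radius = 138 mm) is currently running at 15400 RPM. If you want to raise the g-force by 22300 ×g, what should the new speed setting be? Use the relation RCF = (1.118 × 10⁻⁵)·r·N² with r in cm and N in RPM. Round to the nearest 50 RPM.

19550 RPM

r = 138 mm = 13.8 cm
Current RCF = 1.118 × 10⁻⁵ × 13.8 × (15400)² = 1.118 × 10⁻⁵ × 13.8 × 237,160,000 ≈ 36,590 × g
Target RCF = 36,590 + 22,300 = 58,890 × g
N² = 58,890 / (15.4284 × 10⁻⁵) = 381,698,686
N ≈ √381,698,686 ≈ 19,537.1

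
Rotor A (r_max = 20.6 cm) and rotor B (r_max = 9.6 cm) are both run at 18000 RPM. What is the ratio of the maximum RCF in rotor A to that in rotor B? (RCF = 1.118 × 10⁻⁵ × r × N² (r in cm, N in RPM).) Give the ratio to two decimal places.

At fixed N, RCF ∝ r, so RCF_A/RCF_B = r_A/r_B = 20.6 / 9.6 = 2.1458.

2.15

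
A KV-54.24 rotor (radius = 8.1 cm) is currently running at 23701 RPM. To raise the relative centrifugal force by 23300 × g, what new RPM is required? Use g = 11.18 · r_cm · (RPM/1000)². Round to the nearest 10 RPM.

Current RCF = 11.18 × 8.1 × (23.701)² = 11.18 × 8.1 × 561.737401 ≈ 50,869.8 × g
Target RCF = 50,869.8 + 23,300 = 74,169.8 × g
(N/1000)² = 74,169.8 / 90.558 = 819.0309
N = 1000 × √819.0309 ≈ 28,618.7

≈ 28620 RPM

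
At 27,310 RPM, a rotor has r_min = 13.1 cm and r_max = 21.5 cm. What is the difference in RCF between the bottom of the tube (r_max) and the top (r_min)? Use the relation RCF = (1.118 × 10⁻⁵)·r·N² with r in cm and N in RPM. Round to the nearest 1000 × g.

RCF_max = 1.118 × 10⁻⁵ × 21.5 × (27310)² = 1.118 × 10⁻⁵ × 21.5 × 745,836,100 ≈ 179,276.6 × g
RCF_min = 1.118 × 10⁻⁵ × 13.1 × (27310)² = 1.118 × 10⁻⁵ × 13.1 × 745,836,100 ≈ 109,233.7 × g
ΔRCF = 179,276.6 − 109,233.7 = 70,042.9

ΔRCF ≈ 70000 x g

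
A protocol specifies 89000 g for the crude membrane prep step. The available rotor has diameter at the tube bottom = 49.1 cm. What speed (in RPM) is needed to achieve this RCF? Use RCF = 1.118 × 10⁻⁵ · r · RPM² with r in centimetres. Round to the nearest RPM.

18007 RPM

r = 49.1 / 2 = 24.55 cm
RCF = 1.118 × 10⁻⁵ × r × N²
89,000 = 1.118 × 10⁻⁵ × 24.55 × N²
N² = 89,000 / (27.4469 × 10⁻⁵) = 324,262,485
N ≈ √324,262,485 ≈ 18,007.3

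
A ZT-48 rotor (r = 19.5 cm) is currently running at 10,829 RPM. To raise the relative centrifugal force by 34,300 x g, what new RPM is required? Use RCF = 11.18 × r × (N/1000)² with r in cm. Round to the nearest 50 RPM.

N₂ ≈ 16550 RPM

Current RCF = 11.18 × 19.5 × (10.829)² = 11.18 × 19.5 × 117.267241 ≈ 25,565.4 × g
Target RCF = 25,565.4 + 34,300 = 59,865.4 × g
(N/1000)² = 59,865.4 / 218.01 = 274.5993
N = 1000 × √274.5993 ≈ 16,571.0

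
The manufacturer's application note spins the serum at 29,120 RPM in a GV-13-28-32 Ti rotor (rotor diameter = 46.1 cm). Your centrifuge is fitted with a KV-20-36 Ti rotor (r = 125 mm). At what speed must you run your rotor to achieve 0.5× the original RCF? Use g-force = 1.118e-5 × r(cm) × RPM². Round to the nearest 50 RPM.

Original rotor: r = 46.1 / 2 = 23.05 cm
RCF = 1.118 × 10⁻⁵ × r × N²
RCF_original = 1.118 × 10⁻⁵ × 23.05 × (29120)² = 1.118 × 10⁻⁵ × 23.05 × 847,974,400 ≈ 218,522.2 × g
Target RCF = 0.5 × 218,522.2 ≈ 109,261.1 × g
Your rotor: r = 125 mm = 12.5 cm
109,261.1 = 1.118 × 10⁻⁵ × 12.5 × N²
N² = 109,261.1 / (13.975 × 10⁻⁵) = 781,832,558
N ≈ √781,832,558 ≈ 27,961.3

≈ 27950 RPM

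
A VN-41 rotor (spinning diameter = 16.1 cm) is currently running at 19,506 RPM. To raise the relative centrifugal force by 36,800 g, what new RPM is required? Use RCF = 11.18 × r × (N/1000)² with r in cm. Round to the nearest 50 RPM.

≈ 28100 RPM

r = 16.1 / 2 = 8.05 cm
Current RCF = 11.18 × 8.05 × (19.506)² = 11.18 × 8.05 × 380.484036 ≈ 34,243.2 × g
Target RCF = 34,243.2 + 36,800 = 71,043.2 × g
(N/1000)² = 71,043.2 / 89.999 = 789.3777
N = 1000 × √789.3777 ≈ 28,095.9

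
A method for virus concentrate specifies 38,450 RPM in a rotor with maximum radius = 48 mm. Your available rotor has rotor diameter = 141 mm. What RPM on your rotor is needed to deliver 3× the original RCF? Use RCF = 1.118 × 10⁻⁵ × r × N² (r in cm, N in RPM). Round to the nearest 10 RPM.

54950 RPM

Original rotor: r = 48 mm = 4.8 cm
RCF = 1.118 × 10⁻⁵ × r × N²
RCF_original = 1.118 × 10⁻⁵ × 4.8 × (38450)² = 1.118 × 10⁻⁵ × 4.8 × 1,478,402,500 ≈ 79,337 × g
Target RCF = 3 × 79,337 ≈ 238,011 × g
Your rotor: r = 141 mm / 2 = 70.5 mm = 7.05 cm
238,011 = 1.118 × 10⁻⁵ × 7.05 × N²
N² = 238,011 / (7.8819 × 10⁻⁵) = 3,019,716,058
N ≈ √3,019,716,058 ≈ 54,951.9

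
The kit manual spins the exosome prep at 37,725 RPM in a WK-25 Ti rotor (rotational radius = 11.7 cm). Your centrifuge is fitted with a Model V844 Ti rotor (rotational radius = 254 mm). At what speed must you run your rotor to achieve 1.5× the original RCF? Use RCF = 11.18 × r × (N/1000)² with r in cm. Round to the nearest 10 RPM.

RCF = 11.18 × r × (N/1000)²
RCF_original = 11.18 × 11.7 × (37.725)² = 11.18 × 11.7 × 1,423.175625 ≈ 186,159.9 × g
Target RCF = 1.5 × 186,159.9 ≈ 279,239.8 × g
Your rotor: r = 254 mm = 25.4 cm
279,239.8 = 11.18 × 25.4 × (N/1000)²
(N/1000)² = 279,239.8 / 283.972 = 983.3357
N = 1000 × √983.3357 ≈ 31,358.2

≈ 31360 RPM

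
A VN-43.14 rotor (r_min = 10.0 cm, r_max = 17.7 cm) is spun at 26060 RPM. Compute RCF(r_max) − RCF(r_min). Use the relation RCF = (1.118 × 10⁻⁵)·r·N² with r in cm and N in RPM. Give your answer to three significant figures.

RCF_max = 1.118 × 10⁻⁵ × 17.7 × (26060)² = 1.118 × 10⁻⁵ × 17.7 × 679,123,600 ≈ 134,389.1 × g
RCF_min = 1.118 × 10⁻⁵ × 10 × (26060)² = 1.118 × 10⁻⁵ × 10 × 679,123,600 ≈ 75,926 × g
ΔRCF = 134,389.1 − 75,926 = 58,463.1

ΔRCF ≈ 58500 x g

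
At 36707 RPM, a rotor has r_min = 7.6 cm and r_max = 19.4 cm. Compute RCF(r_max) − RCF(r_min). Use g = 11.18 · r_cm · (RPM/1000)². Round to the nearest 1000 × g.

ΔRCF = 11.18 × (r_max − r_min) × (N/1000)² = 11.18 × 11.8 × 1,347.403849 ≈ 177,754.9

178000 g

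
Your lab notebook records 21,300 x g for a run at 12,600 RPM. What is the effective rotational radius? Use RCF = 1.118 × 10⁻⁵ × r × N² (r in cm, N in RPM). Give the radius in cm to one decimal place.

RCF = 1.118 × 10⁻⁵ × r × N²
21300 = 1.118 × 10⁻⁵ × r × (12600)²
r = 21300 / (1.118 × 10⁻⁵ × 158,760,000) = 21300 / 1774.937 ≈ 12.000 cm

12.0 cm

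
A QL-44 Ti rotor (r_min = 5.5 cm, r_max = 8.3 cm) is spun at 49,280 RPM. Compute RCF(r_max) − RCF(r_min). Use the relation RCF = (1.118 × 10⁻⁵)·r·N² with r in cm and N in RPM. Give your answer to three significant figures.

76000 ×g

RCF_max = 1.118 × 10⁻⁵ × 8.3 × (49280)² = 1.118 × 10⁻⁵ × 8.3 × 2,428,518,400 ≈ 225,351.9 × g
RCF_min = 1.118 × 10⁻⁵ × 5.5 × (49280)² = 1.118 × 10⁻⁵ × 5.5 × 2,428,518,400 ≈ 149,329.6 × g
ΔRCF = 225,351.9 − 149,329.6 = 76,022.3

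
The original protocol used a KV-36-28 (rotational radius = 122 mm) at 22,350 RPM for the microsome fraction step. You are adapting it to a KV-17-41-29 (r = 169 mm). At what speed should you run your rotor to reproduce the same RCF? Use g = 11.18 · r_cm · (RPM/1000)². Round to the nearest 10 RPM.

Original rotor: r = 122 mm = 12.2 cm
RCF_original = 11.18 × 12.2 × (22.35)² = 11.18 × 12.2 × 499.5225 ≈ 68,132.9 × g
Your rotor: r = 169 mm = 16.9 cm
68,132.9 = 11.18 × 16.9 × (N/1000)²
(N/1000)² = 68,132.9 / 188.942 = 360.6022
N = 1000 × √360.6022 ≈ 18,989.5

18990 RPM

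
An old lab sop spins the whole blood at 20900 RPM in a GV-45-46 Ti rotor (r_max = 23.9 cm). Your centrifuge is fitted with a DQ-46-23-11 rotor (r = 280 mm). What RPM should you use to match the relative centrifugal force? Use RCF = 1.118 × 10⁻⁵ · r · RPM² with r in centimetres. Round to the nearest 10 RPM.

19310 RPM

RCF_original = 1.118 × 10⁻⁵ × 23.9 × (20900)² = 1.118 × 10⁻⁵ × 23.9 × 436,810,000 ≈ 116,716.5 × g
Your rotor: r = 280 mm = 28.0 cm
116,716.5 = 1.118 × 10⁻⁵ × 28 × N²
N² = 116,716.5 / (31.304 × 10⁻⁵) = 372,848,518
N ≈ √372,848,518 ≈ 19,309.3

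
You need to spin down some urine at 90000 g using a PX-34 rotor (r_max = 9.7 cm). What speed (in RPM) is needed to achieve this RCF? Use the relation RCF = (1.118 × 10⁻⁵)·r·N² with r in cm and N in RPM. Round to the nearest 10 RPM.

28810 RPM

90,000 = 1.118 × 10⁻⁵ × 9.7 × N²
N² = 90,000 / (10.8446 × 10⁻⁵) = 829,906,128
N ≈ √829,906,128 ≈ 28,808.1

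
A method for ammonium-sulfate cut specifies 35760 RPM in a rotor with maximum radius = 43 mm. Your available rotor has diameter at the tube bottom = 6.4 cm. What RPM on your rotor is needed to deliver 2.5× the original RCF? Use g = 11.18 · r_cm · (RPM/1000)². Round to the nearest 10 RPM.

Original rotor: r = 43 mm = 4.3 cm
RCF = 11.18 × r × (N/1000)²
RCF_original = 11.18 × 4.3 × (35.76)² = 11.18 × 4.3 × 1,278.7776 ≈ 61,476 × g
Target RCF = 2.5 × 61,476 ≈ 153,690 × g
Your rotor: r = 6.4 / 2 = 3.2 cm
153,690 = 11.18 × 3.2 × (N/1000)²
(N/1000)² = 153,690 / 35.776 = 4295.897
N = 1000 × √4295.897 ≈ 65,543.1

65540 RPM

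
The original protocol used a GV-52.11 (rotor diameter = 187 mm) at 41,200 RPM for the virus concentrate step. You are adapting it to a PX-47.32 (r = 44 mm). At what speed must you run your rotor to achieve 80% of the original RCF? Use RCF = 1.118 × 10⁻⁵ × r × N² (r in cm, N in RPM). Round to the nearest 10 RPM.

53720 RPM

Original rotor: r = 187 mm / 2 = 93.5 mm = 9.35 cm
RCF_original = 1.118 × 10⁻⁵ × 9.35 × (41200)² = 1.118 × 10⁻⁵ × 9.35 × 1,697,440,000 ≈ 177,438.5 × g
Target RCF = 0.8 × 177,438.5 ≈ 141,950.8 × g
Your rotor: r = 44 mm = 4.4 cm
141,950.8 = 1.118 × 10⁻⁵ × 4.4 × N²
N² = 141,950.8 / (4.9192 × 10⁻⁵) = 2,885,648,073
N ≈ √2,885,648,073 ≈ 53,718.2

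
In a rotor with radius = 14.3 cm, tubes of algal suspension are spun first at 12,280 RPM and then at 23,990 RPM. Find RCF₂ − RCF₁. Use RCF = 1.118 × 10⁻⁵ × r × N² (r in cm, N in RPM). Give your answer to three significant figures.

RCF₁ = 1.118 × 10⁻⁵ × 14.3 × (12280)² = 1.118 × 10⁻⁵ × 14.3 × 150,798,400 ≈ 24,108.7 × g
RCF₂ = 1.118 × 10⁻⁵ × 14.3 × (23990)² = 1.118 × 10⁻⁵ × 14.3 × 575,520,100 ≈ 92,010.7 × g
Increase = 92,010.7 − 24,108.7 = 67,902

≈ 67900 × g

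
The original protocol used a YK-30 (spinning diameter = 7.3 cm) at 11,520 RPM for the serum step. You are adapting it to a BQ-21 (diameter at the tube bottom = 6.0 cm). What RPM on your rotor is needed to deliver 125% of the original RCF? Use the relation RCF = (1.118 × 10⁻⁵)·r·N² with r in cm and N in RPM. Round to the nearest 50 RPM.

≈ 14200 RPM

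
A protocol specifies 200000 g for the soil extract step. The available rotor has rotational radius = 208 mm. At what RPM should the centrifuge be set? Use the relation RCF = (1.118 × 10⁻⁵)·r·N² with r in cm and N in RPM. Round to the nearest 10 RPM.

29330 RPM

r = 208 mm = 20.8 cm
200,000 = 1.118 × 10⁻⁵ × 20.8 × N²
N² = 200,000 / (23.2544 × 10⁻⁵) = 860,052,291
N ≈ √860,052,291 ≈ 29,326.6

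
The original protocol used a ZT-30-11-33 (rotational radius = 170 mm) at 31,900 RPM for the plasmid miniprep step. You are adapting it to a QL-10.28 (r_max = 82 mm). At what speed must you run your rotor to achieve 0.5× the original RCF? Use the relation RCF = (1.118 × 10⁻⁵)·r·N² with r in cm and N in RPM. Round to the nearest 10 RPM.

≈ 32480 RPM

Original rotor: r = 170 mm = 17.0 cm
RCF = 1.118 × 10⁻⁵ × r × N²
RCF_original = 1.118 × 10⁻⁵ × 17 × (31900)² = 1.118 × 10⁻⁵ × 17 × 1,017,610,000 ≈ 193,407 × g
Target RCF = 0.5 × 193,407 ≈ 96,703.5 × g
Your rotor: r = 82 mm = 8.2 cm
96,703.5 = 1.118 × 10⁻⁵ × 8.2 × N²
N² = 96,703.5 / (9.1676 × 10⁻⁵) = 1,054,839,871
N ≈ √1,054,839,871 ≈ 32,478.3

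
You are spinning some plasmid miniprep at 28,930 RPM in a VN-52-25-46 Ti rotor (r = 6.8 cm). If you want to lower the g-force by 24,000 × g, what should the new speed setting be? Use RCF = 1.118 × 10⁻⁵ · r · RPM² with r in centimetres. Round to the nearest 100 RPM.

N₂ ≈ 22800 RPM

Current RCF = 1.118 × 10⁻⁵ × 6.8 × (28930)² = 1.118 × 10⁻⁵ × 6.8 × 836,944,900 ≈ 63,627.9 × g
Target RCF = 63,627.9 − 24,000 = 39,627.9 × g
N² = 39,627.9 / (7.6024 × 10⁻⁵) = 521,255,130
N ≈ √521,255,130 ≈ 22,831.0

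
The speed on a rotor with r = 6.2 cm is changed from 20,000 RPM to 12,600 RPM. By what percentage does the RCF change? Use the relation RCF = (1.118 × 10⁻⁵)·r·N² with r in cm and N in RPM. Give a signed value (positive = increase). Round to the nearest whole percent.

RCF ∝ N², so the ratio is (12600/20000)² = (0.630000)² = 0.3969.
Change = 0.3969 − 1 = -0.6031 → -60.3%.

-60%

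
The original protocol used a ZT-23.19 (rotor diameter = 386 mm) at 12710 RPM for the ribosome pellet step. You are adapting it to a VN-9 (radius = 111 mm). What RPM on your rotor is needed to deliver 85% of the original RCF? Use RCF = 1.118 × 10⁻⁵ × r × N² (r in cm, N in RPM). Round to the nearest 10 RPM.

Original rotor: r = 386 mm / 2 = 193 mm = 19.3 cm
RCF = 1.118 × 10⁻⁵ × r × N²
RCF_original = 1.118 × 10⁻⁵ × 19.3 × (12710)² = 1.118 × 10⁻⁵ × 19.3 × 161,544,100 ≈ 34,857 × g
Target RCF = 0.85 × 34,857 ≈ 29,628.5 × g
Your rotor: r = 111 mm = 11.1 cm
29,628.5 = 1.118 × 10⁻⁵ × 11.1 × N²
N² = 29,628.5 / (12.4098 × 10⁻⁵) = 238,750,826
N ≈ √238,750,826 ≈ 15,451.6

≈ 15450 RPM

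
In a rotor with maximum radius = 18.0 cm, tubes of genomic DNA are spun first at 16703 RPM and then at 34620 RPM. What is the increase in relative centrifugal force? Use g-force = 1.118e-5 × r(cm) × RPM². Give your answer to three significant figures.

RCF₁ = 1.118 × 10⁻⁵ × 18 × (16703)² = 1.118 × 10⁻⁵ × 18 × 278,990,209 ≈ 56,144 × g
RCF₂ = 1.118 × 10⁻⁵ × 18 × (34620)² = 1.118 × 10⁻⁵ × 18 × 1,198,544,400 ≈ 241,195.1 × g
Increase = 241,195.1 − 56,144 = 185,051.1

185000 x g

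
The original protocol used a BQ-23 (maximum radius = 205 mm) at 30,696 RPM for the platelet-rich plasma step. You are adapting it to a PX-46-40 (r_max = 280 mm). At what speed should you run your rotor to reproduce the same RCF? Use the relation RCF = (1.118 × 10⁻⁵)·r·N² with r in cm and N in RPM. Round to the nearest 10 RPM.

26270 RPM

Original rotor: r = 205 mm = 20.5 cm
RCF_original = 1.118 × 10⁻⁵ × 20.5 × (30696)² = 1.118 × 10⁻⁵ × 20.5 × 942,244,416 ≈ 215,953 × g
Your rotor: r = 280 mm = 28.0 cm
215,953 = 1.118 × 10⁻⁵ × 28 × N²
N² = 215,953 / (31.304 × 10⁻⁵) = 689,857,526
N ≈ √689,857,526 ≈ 26,265.1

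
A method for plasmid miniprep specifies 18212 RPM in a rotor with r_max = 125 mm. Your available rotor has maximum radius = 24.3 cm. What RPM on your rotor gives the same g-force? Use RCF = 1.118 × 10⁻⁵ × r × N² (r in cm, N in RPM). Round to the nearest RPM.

Original rotor: r = 125 mm = 12.5 cm
RCF_original = 1.118 × 10⁻⁵ × 12.5 × (18212)² = 1.118 × 10⁻⁵ × 12.5 × 331,676,944 ≈ 46,351.9 × g
46,351.9 = 1.118 × 10⁻⁵ × 24.3 × N²
N² = 46,351.9 / (27.1674 × 10⁻⁵) = 170,615,885
N ≈ √170,615,885 ≈ 13,062.0

≈ 13062 RPM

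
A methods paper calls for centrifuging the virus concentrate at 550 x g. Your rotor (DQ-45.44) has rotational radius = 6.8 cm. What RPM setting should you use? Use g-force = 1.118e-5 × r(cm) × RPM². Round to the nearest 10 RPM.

550 = 1.118 × 10⁻⁵ × 6.8 × N²
N² = 550 / (7.6024 × 10⁻⁵) = 7,234,558
N ≈ √7,234,558 ≈ 2,689.7

2690 RPM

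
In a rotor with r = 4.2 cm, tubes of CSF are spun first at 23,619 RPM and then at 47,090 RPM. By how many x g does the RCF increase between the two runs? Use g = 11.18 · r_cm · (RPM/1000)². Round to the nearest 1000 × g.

RCF₁ = 11.18 × 4.2 × (23.619)² = 11.18 × 4.2 × 557.857161 ≈ 26,194.7 × g
RCF₂ = 11.18 × 4.2 × (47.09)² = 11.18 × 4.2 × 2,217.4681 ≈ 104,123.4 × g
Increase = 104,123.4 − 26,194.7 = 77,928.7

78000 x g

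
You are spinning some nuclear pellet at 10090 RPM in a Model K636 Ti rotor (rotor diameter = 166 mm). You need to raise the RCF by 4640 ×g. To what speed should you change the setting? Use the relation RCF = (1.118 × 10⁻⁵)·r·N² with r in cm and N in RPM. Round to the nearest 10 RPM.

12320 RPM

r = 166 mm / 2 = 83 mm = 8.3 cm
Current RCF = 1.118 × 10⁻⁵ × 8.3 × (10090)² = 1.118 × 10⁻⁵ × 8.3 × 101,808,100 ≈ 9,447.2 × g
Target RCF = 9,447.2 + 4,640 = 14,087.2 × g
N² = 14,087.2 / (9.2794 × 10⁻⁵) = 151,811,540
N ≈ √151,811,540 ≈ 12,321.2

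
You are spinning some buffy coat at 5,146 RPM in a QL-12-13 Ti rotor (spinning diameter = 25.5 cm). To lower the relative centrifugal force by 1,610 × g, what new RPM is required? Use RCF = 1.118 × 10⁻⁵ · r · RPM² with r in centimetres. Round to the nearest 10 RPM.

r = 25.5 / 2 = 12.75 cm
Current RCF = 1.118 × 10⁻⁵ × 12.75 × (5146)² = 1.118 × 10⁻⁵ × 12.75 × 26,481,316 ≈ 3,774.8 × g
Target RCF = 3,774.8 − 1,610 = 2,164.8 × g
N² = 2,164.8 / (14.2545 × 10⁻⁵) = 15,186,783
N ≈ √15,186,783 ≈ 3,897.0

3900 RPM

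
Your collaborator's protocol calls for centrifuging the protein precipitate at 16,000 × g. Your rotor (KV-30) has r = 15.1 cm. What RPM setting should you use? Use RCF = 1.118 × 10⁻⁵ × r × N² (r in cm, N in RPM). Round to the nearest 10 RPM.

16,000 = 1.118 × 10⁻⁵ × 15.1 × N²
N² = 16,000 / (16.8818 × 10⁻⁵) = 94,776,623
N ≈ √94,776,623 ≈ 9,735.3

N ≈ 9740 RPM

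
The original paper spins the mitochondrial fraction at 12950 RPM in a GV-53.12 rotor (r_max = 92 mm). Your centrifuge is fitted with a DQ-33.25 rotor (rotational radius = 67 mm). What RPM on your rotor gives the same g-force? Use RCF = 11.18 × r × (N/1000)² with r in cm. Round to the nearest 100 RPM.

15200 RPM

Original rotor: r = 92 mm = 9.2 cm
RCF_original = 11.18 × 9.2 × (12.95)² = 11.18 × 9.2 × 167.7025 ≈ 17,249.2 × g
Your rotor: r = 67 mm = 6.7 cm
17,249.2 = 11.18 × 6.7 × (N/1000)²
(N/1000)² = 17,249.2 / 74.906 = 230.2779
N = 1000 × √230.2779 ≈ 15,174.9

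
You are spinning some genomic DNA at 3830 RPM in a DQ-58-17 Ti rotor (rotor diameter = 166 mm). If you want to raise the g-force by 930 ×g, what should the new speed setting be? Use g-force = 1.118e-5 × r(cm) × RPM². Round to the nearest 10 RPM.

r = 166 mm / 2 = 83 mm = 8.3 cm
Current RCF = 1.118 × 10⁻⁵ × 8.3 × (3830)² = 1.118 × 10⁻⁵ × 8.3 × 14,668,900 ≈ 1,361.2 × g
Target RCF = 1,361.2 + 930 = 2,291.2 × g
N² = 2,291.2 / (9.2794 × 10⁻⁵) = 24,691,252
N ≈ √24,691,252 ≈ 4,969.0

≈ 4970 RPM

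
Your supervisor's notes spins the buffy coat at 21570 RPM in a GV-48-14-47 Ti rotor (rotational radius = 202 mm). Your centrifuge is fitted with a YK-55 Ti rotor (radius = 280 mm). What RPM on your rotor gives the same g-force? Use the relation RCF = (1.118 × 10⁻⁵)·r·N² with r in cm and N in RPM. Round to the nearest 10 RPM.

≈ 18320 RPM

Original rotor: r = 202 mm = 20.2 cm
RCF_original = 1.118 × 10⁻⁵ × 20.2 × (21570)² = 1.118 × 10⁻⁵ × 20.2 × 465,264,900 ≈ 105,073.6 × g
Your rotor: r = 280 mm = 28.0 cm
105,073.6 = 1.118 × 10⁻⁵ × 28 × N²
N² = 105,073.6 / (31.304 × 10⁻⁵) = 335,655,507
N ≈ √335,655,507 ≈ 18,320.9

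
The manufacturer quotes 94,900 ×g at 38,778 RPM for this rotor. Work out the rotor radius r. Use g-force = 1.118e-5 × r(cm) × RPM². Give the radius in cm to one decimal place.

r ≈ 5.6 cm

94900 = 1.118 × 10⁻⁵ × r × (38778)²
r = 94900 / (1.118 × 10⁻⁵ × 1,503,733,284) = 94900 / 16811.74 ≈ 5.645 cm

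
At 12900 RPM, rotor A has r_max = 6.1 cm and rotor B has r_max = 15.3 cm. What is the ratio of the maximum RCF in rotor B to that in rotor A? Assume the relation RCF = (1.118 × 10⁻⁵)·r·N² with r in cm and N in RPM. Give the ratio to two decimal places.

2.51

At fixed N, RCF ∝ r, so RCF_B/RCF_A = r_B/r_A = 15.3 / 6.1 = 2.5082.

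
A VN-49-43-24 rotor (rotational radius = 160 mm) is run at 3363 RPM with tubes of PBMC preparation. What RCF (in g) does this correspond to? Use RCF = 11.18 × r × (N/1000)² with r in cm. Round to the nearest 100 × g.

r = 160 mm = 16.0 cm
RCF = 11.18 × r × (N/1000)²
RCF = 11.18 × 16 × (3.363)² = 11.18 × 16 × 11.309769 ≈ 2,023.1 × g

RCF ≈ 2000 g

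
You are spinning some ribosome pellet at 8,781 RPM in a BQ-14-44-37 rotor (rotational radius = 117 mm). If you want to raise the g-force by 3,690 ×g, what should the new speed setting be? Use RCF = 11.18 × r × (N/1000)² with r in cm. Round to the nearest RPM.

r = 117 mm = 11.7 cm
Current RCF = 11.18 × 11.7 × (8.781)² = 11.18 × 11.7 × 77.105961 ≈ 10,085.9 × g
Target RCF = 10,085.9 + 3,690 = 13,775.9 × g
(N/1000)² = 13,775.9 / 130.806 = 105.3155
N = 1000 × √105.3155 ≈ 10,262.3

≈ 10262 RPM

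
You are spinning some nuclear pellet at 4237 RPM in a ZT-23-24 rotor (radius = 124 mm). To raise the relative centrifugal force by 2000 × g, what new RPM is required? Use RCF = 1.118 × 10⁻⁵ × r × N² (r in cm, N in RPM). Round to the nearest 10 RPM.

r = 124 mm = 12.4 cm
Current RCF = 1.118 × 10⁻⁵ × 12.4 × (4237)² = 1.118 × 10⁻⁵ × 12.4 × 17,952,169 ≈ 2,488.7 × g
Target RCF = 2,488.7 + 2,000 = 4,488.7 × g
N² = 4,488.7 / (13.8632 × 10⁻⁵) = 32,378,527
N ≈ √32,378,527 ≈ 5,690.2

N₂ ≈ 5690 RPM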